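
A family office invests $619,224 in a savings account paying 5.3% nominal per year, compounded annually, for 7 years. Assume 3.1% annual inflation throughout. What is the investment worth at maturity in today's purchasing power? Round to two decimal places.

Nominal value at maturity: $619,224 × (1 + 5.3%)^7 ≈ $888,886.64.
Price-level factor over 7 years: (1 + 3.1%)^7 ≈ 1.2382566157.
The maturity value deflated by that factor is the answer in today's purchasing power.

$717,853.33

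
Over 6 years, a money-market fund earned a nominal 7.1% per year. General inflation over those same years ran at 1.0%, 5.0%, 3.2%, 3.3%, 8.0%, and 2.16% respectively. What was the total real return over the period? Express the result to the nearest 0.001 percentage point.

20.988%

Cumulative inflation factor: 1.010 × 1.050 × 1.032 × 1.033 × 1.080 × 1.0216 ≈ 1.24737.
Nominal growth factor: 1.50917. Real growth factor = 1.50917 / 1.24737 ≈ 1.20988.
Total real return ≈ 20.9878%.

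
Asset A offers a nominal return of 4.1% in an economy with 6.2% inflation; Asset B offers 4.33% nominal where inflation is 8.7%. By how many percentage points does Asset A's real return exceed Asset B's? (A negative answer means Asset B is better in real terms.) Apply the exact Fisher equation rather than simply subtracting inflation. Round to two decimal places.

2.04

Asset A real return: 1.041/1.062 − 1 = -1.977%.
Asset B real return: 1.0433/1.087 − 1 = -4.020%.
Difference: -1.977 − (-4.020) = 2.043 pp.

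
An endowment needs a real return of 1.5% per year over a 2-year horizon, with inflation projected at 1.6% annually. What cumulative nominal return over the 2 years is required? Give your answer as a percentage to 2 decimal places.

Required annual nominal rate: (1+1.5%)(1+1.6%) − 1 = 3.124%.
Cumulative over 2 years: (1 + 0.03124)^2 − 1 ≈ 0.06346.

6.35%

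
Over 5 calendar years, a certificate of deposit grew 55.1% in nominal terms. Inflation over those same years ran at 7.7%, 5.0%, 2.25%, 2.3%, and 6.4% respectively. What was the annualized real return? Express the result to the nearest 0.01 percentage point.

4.27%

Cumulative inflation factor: 1.077 × 1.050 × 1.0225 × 1.023 × 1.064 ≈ 1.25859.
Nominal growth factor: 1.55100. Real growth factor = 1.55100 / 1.25859 ≈ 1.23233.
Annualized: 1.23233^(1/5) − 1 ≈ 0.04267.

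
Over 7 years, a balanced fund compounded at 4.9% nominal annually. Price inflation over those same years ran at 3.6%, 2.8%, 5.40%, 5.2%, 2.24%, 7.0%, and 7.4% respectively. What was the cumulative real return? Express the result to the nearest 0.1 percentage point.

Cumulative inflation factor: 1.036 × 1.028 × 1.0540 × 1.052 × 1.0224 × 1.070 × 1.074 ≈ 1.38745.
Nominal growth factor: 1.39775. Real growth factor = 1.39775 / 1.38745 ≈ 1.00742.
Total real return ≈ 0.7419%.

0.7%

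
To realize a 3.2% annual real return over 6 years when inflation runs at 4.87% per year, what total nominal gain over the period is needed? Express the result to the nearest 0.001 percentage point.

Required annual nominal rate: (1+3.2%)(1+4.87%) − 1 = 8.22584%.
Cumulative over 6 years: (1 + 0.0822584)^6 − 1 ≈ 0.60689.

60.689%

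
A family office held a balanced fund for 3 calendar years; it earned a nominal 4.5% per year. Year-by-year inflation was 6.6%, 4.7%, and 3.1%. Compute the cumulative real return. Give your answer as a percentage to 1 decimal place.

-0.8%

Cumulative inflation factor: 1.066 × 1.047 × 1.031 ≈ 1.15070.
Nominal growth factor: 1.14117. Real growth factor = 1.14117 / 1.15070 ≈ 0.99171.
Total real return ≈ -0.8286%.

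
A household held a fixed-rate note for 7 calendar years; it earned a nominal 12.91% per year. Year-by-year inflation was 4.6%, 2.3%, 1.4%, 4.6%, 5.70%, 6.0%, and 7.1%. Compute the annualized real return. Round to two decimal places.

Cumulative inflation factor: 1.046 × 1.023 × 1.014 × 1.046 × 1.0570 × 1.060 × 1.071 ≈ 1.36191.
Nominal growth factor: 2.33952. Real growth factor = 2.33952 / 1.36191 ≈ 1.71783.
Annualized: 1.71783^(1/7) − 1 ≈ 0.08036.

8.04%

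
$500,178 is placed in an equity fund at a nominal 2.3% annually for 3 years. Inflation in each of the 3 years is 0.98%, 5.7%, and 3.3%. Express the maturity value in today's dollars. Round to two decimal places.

$485,669.48

Nominal value at maturity: $500,178 × (1 + 2.3%)^3 ≈ $535,490.15.
Price-level factor over 3 years: 1.0098 × 1.057 × 1.033 = 1.1025814338.
The maturity value deflated by that factor is the answer in today's purchasing power.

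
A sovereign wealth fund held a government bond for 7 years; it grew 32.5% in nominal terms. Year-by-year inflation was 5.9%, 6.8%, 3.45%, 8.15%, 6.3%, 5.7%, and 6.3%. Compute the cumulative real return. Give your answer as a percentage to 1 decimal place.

Cumulative inflation factor: 1.059 × 1.068 × 1.0345 × 1.0815 × 1.063 × 1.057 × 1.063 ≈ 1.51135.
Nominal growth factor: 1.32500. Real growth factor = 1.32500 / 1.51135 ≈ 0.87670.
Total real return ≈ -12.3302%.

-12.3%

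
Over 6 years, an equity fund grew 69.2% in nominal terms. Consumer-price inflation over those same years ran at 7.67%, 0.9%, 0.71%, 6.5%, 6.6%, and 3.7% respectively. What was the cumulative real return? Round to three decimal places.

Cumulative inflation factor: 1.0767 × 1.009 × 1.0071 × 1.065 × 1.066 × 1.037 ≈ 1.28808.
Nominal growth factor: 1.69200. Real growth factor = 1.69200 / 1.28808 ≈ 1.31358.
Total real return ≈ 31.3579%.

31.358%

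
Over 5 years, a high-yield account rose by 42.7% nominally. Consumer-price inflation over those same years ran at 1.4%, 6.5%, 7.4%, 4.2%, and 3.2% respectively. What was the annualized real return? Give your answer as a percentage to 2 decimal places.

Cumulative inflation factor: 1.014 × 1.065 × 1.074 × 1.042 × 1.032 ≈ 1.24721.
Nominal growth factor: 1.42700. Real growth factor = 1.42700 / 1.24721 ≈ 1.14415.
Annualized: 1.14415^(1/5) − 1 ≈ 0.02730.

2.73%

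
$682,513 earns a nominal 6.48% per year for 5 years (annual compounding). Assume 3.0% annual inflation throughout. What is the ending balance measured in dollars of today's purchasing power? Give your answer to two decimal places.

$805,870.05

Nominal value at maturity: $682,513 × (1 + 6.48%)^5 ≈ $934,224.26.
Price-level factor over 5 years: (1 + 3.0%)^5 = 1.1592740743.
The maturity value deflated by that factor is the answer in today's purchasing power.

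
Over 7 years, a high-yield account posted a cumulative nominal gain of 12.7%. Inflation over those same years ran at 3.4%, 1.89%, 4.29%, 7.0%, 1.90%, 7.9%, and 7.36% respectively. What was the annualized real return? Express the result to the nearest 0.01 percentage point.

Cumulative inflation factor: 1.034 × 1.0189 × 1.0429 × 1.070 × 1.0190 × 1.079 × 1.0736 ≈ 1.38777.
Nominal growth factor: 1.12700. Real growth factor = 1.12700 / 1.38777 ≈ 0.81210.
Annualized: 0.81210^(1/7) − 1 ≈ -0.02930.

-2.93%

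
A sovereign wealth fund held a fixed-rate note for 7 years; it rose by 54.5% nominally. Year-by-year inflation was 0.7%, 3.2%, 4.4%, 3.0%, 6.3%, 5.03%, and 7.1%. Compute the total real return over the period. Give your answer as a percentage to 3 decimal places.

15.623%

Cumulative inflation factor: 1.007 × 1.032 × 1.044 × 1.030 × 1.063 × 1.0503 × 1.071 ≈ 1.33624.
Nominal growth factor: 1.54500. Real growth factor = 1.54500 / 1.33624 ≈ 1.15623.
Total real return ≈ 15.6233%.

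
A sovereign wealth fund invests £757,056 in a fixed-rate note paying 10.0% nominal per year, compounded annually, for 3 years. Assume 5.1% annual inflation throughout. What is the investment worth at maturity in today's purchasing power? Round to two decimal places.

£867,956.41

Nominal value at maturity: £757,056 × (1 + 10.0%)^3 ≈ £1,007,641.54.
Price-level factor over 3 years: (1 + 5.1%)^3 = 1.160935651.
Dividing the nominal maturity value by the price-level factor gives the value in today's money.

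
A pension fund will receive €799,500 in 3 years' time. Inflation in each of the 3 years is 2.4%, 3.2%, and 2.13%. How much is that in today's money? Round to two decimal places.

Price-level factor over 3 years: 1.024 × 1.032 × 1.0213 = 1.0792771584.
Purchasing power today: €799,500 divided by that factor.

€740,773.58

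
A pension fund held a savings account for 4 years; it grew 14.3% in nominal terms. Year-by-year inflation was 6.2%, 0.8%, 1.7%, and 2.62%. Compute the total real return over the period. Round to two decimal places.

2.31%

Cumulative inflation factor: 1.062 × 1.008 × 1.017 × 1.0262 ≈ 1.11722.
Nominal growth factor: 1.14300. Real growth factor = 1.14300 / 1.11722 ≈ 1.02308.
Total real return ≈ 2.3077%.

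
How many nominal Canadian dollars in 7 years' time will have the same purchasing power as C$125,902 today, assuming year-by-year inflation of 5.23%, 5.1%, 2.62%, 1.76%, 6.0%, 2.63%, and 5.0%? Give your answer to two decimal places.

Cumulative price-level factor: 1.0523 × 1.051 × 1.0262 × 1.0176 × 1.060 × 1.0263 × 1.050 ≈ 1.3192311223.
The nominal amount required is C$125,902 scaled up by that factor.

C$166,093.84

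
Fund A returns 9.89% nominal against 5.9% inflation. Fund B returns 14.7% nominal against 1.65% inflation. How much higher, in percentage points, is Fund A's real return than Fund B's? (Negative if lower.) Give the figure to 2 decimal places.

Fund A real return: 1.0989/1.059 − 1 = 3.768%.
Fund B real return: 1.147/1.0165 − 1 = 12.838%.
Difference: 3.768 − 12.838 = -9.070 pp.

-9.07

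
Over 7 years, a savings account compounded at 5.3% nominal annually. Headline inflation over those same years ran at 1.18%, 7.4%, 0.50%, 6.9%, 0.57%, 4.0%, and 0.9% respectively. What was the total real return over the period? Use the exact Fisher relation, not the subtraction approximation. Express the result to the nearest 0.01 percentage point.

16.51%

Cumulative inflation factor: 1.0118 × 1.074 × 1.0050 × 1.069 × 1.0057 × 1.040 × 1.009 ≈ 1.23207.
Nominal growth factor: 1.43548. Real growth factor = 1.43548 / 1.23207 ≈ 1.16510.
Total real return ≈ 16.5099%.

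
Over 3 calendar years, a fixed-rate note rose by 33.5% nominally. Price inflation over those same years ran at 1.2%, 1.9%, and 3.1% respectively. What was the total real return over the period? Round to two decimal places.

25.56%

Cumulative inflation factor: 1.012 × 1.019 × 1.031 ≈ 1.06320.
Nominal growth factor: 1.33500. Real growth factor = 1.33500 / 1.06320 ≈ 1.25565.
Total real return ≈ 25.5648%.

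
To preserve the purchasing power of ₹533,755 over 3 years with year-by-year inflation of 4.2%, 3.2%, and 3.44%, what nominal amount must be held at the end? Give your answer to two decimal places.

₹593,714.81

Cumulative price-level factor: 1.042 × 1.032 × 1.0344 = 1.1123358336.
The nominal amount required is ₹533,755 scaled up by that factor.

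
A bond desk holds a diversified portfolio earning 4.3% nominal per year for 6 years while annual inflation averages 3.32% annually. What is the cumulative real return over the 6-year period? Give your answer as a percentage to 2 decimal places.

5.83%

The annual real rate is (1+4.3%)/(1+3.32%) − 1 = 0.9485%.
Compounded over 6 years: (1 + 0.009485)^6 − 1 ≈ 0.05828.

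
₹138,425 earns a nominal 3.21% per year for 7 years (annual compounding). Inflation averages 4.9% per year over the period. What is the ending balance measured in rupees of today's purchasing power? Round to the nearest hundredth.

₹123,548.81

Nominal value at maturity: ₹138,425 × (1 + 3.21%)^7 ≈ ₹172,689.92.
Price-level factor over 7 years: (1 + 4.9%)^7 ≈ 1.3977465126.
The maturity value deflated by that factor is the answer in today's purchasing power.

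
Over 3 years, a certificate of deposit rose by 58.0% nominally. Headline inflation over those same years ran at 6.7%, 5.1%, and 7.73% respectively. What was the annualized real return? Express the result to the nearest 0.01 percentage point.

Cumulative inflation factor: 1.067 × 1.051 × 1.0773 ≈ 1.20810.
Nominal growth factor: 1.58000. Real growth factor = 1.58000 / 1.20810 ≈ 1.30784.
Annualized: 1.30784^(1/3) − 1 ≈ 0.09358.

9.36%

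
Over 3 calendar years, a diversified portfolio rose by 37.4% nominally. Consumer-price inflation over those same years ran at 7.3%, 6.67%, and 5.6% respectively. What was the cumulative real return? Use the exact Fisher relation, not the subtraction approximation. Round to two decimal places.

Cumulative inflation factor: 1.073 × 1.0667 × 1.056 ≈ 1.20866.
Nominal growth factor: 1.37400. Real growth factor = 1.37400 / 1.20866 ≈ 1.13679.
Total real return ≈ 13.6791%.

13.68%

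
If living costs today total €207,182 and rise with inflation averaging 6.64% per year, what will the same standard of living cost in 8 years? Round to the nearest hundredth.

€346,507.88

Cumulative price-level factor: (1+6.64%)^8 ≈ 1.6724806092.
Multiplying €207,182 by the price-level factor gives the future nominal sum.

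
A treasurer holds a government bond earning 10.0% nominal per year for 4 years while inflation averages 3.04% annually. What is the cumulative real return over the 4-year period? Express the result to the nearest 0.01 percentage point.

29.88%

The annual real rate is (1+10.0%)/(1+3.04%) − 1 = 6.7547%.
Compounded over 4 years: (1 + 0.067547)^4 − 1 ≈ 0.29882.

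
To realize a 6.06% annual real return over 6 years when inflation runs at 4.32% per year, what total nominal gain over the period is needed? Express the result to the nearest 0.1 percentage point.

83.4%

Required annual nominal rate: (1+6.06%)(1+4.32%) − 1 = 10.641792%.
Cumulative over 6 years: (1 + 0.10641792)^6 − 1 ≈ 0.83449.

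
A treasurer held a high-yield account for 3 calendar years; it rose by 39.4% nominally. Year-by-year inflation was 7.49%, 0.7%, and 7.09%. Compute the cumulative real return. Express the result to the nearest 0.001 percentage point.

20.259%

Cumulative inflation factor: 1.0749 × 1.007 × 1.0709 ≈ 1.15917.
Nominal growth factor: 1.39400. Real growth factor = 1.39400 / 1.15917 ≈ 1.20259.
Total real return ≈ 20.2586%.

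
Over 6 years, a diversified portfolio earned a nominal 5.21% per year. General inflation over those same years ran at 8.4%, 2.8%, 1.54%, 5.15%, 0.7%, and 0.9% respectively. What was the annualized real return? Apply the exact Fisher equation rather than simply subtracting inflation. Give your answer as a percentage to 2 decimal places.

Cumulative inflation factor: 1.084 × 1.028 × 1.0154 × 1.0515 × 1.007 × 1.009 ≈ 1.20890.
Nominal growth factor: 1.35626. Real growth factor = 1.35626 / 1.20890 ≈ 1.12190.
Annualized: 1.12190^(1/6) − 1 ≈ 0.01935.

1.94%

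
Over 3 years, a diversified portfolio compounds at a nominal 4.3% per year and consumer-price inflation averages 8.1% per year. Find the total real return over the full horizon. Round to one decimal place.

-10.2%

The annual real rate is (1+4.3%)/(1+8.1%) − 1 = -3.5153%.
Compounded over 3 years: (1 + -0.035153)^3 − 1 ≈ -0.10179.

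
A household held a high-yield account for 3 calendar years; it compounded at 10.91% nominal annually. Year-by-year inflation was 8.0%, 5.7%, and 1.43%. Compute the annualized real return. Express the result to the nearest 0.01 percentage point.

Cumulative inflation factor: 1.080 × 1.057 × 1.0143 ≈ 1.15788.
Nominal growth factor: 1.36431. Real growth factor = 1.36431 / 1.15788 ≈ 1.17828.
Annualized: 1.17828^(1/3) − 1 ≈ 0.05621.

5.62%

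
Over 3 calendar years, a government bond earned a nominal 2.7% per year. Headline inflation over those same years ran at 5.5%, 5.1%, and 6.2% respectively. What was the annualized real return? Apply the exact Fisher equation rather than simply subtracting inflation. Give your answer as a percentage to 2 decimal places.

-2.75%

Cumulative inflation factor: 1.055 × 1.051 × 1.062 ≈ 1.17755.
Nominal growth factor: 1.08321. Real growth factor = 1.08321 / 1.17755 ≈ 0.91988.
Annualized: 0.91988^(1/3) − 1 ≈ -0.02745.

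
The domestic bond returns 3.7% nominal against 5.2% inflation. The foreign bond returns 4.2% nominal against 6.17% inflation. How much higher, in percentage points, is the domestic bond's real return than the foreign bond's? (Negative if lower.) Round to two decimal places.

The domestic bond real return: 1.037/1.052 − 1 = -1.426%.
The foreign bond real return: 1.042/1.0617 − 1 = -1.856%.
Difference: -1.426 − (-1.856) = 0.430 pp.

0.43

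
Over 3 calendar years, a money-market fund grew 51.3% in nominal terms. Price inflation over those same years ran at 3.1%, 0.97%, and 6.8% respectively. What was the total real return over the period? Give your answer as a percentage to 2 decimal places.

36.09%

Cumulative inflation factor: 1.031 × 1.0097 × 1.068 ≈ 1.11179.
Nominal growth factor: 1.51300. Real growth factor = 1.51300 / 1.11179 ≈ 1.36087.
Total real return ≈ 36.0870%.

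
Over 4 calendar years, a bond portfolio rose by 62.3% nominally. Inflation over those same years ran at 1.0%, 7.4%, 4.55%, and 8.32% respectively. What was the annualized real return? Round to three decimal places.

7.211%

Cumulative inflation factor: 1.010 × 1.074 × 1.0455 × 1.0832 ≈ 1.22845.
Nominal growth factor: 1.62300. Real growth factor = 1.62300 / 1.22845 ≈ 1.32117.
Annualized: 1.32117^(1/4) − 1 ≈ 0.07211.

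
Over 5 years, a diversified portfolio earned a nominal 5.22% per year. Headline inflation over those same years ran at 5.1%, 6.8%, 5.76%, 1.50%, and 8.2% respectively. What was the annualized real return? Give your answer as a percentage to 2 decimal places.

Cumulative inflation factor: 1.051 × 1.068 × 1.0576 × 1.0150 × 1.082 ≈ 1.30373.
Nominal growth factor: 1.28971. Real growth factor = 1.28971 / 1.30373 ≈ 0.98924.
Annualized: 0.98924^(1/5) − 1 ≈ -0.00216.

-0.22%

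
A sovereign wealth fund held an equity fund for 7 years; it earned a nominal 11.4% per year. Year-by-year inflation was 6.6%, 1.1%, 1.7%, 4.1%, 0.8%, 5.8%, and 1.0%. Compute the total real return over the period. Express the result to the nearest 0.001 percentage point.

Cumulative inflation factor: 1.066 × 1.011 × 1.017 × 1.041 × 1.008 × 1.058 × 1.010 ≈ 1.22899.
Nominal growth factor: 2.12910. Real growth factor = 2.12910 / 1.22899 ≈ 1.73240.
Total real return ≈ 73.2402%.

73.240%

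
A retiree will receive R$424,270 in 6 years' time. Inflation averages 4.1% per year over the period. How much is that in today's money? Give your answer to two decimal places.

Price-level factor over 6 years: (1 + 4.1%)^6 ≈ 1.2726365063.
Purchasing power today: R$424,270 divided by that factor.

R$333,378.78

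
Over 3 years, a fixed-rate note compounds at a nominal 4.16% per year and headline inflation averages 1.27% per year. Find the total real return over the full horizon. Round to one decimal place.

The annual real rate is (1+4.16%)/(1+1.27%) − 1 = 2.8538%.
Compounded over 3 years: (1 + 0.028538)^3 − 1 ≈ 0.08808.

8.8%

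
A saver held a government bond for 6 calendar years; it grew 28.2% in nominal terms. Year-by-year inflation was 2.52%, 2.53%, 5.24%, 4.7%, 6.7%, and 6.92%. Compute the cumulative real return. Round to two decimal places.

Cumulative inflation factor: 1.0252 × 1.0253 × 1.0524 × 1.047 × 1.067 × 1.0692 ≈ 1.32133.
Nominal growth factor: 1.28200. Real growth factor = 1.28200 / 1.32133 ≈ 0.97024.
Total real return ≈ -2.9764%.

-2.98%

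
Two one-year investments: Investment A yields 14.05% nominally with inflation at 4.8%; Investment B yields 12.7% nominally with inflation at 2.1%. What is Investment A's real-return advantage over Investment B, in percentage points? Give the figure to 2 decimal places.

-1.56

Investment A real return: 1.1405/1.048 − 1 = 8.826%.
Investment B real return: 1.127/1.021 − 1 = 10.382%.
Difference: 8.826 − 10.382 = -1.556 pp.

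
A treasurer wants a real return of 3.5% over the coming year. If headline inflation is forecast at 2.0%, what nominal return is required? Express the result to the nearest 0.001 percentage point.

By the Fisher equation, 1 + r_nom = (1 + 3.5%)(1 + 2.0%) = 1.035 × 1.020 = 1.0557.
So r_nom = 5.57%.

5.570%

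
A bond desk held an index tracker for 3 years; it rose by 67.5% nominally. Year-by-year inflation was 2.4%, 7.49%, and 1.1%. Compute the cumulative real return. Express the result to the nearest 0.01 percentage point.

Cumulative inflation factor: 1.024 × 1.0749 × 1.011 ≈ 1.11281.
Nominal growth factor: 1.67500. Real growth factor = 1.67500 / 1.11281 ≈ 1.50520.
Total real return ≈ 50.5205%.

50.52%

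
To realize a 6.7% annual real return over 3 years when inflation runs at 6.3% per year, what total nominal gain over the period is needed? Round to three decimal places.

Required annual nominal rate: (1+6.7%)(1+6.3%) − 1 = 13.4221%.
Cumulative over 3 years: (1 + 0.134221)^3 − 1 ≈ 0.45913.

45.913%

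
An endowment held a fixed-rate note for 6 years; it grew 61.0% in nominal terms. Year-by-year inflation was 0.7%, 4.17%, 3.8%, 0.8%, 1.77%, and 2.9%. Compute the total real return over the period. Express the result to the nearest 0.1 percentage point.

Cumulative inflation factor: 1.007 × 1.0417 × 1.038 × 1.008 × 1.0177 × 1.029 ≈ 1.14938.
Nominal growth factor: 1.61000. Real growth factor = 1.61000 / 1.14938 ≈ 1.40075.
Total real return ≈ 40.0750%.

40.1%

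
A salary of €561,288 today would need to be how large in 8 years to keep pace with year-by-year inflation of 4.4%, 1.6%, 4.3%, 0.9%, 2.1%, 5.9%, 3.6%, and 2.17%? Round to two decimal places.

Cumulative price-level factor: 1.044 × 1.016 × 1.043 × 1.009 × 1.021 × 1.059 × 1.036 × 1.0217 ≈ 1.2775400747.
The nominal amount required is €561,288 scaled up by that factor.

€717,067.91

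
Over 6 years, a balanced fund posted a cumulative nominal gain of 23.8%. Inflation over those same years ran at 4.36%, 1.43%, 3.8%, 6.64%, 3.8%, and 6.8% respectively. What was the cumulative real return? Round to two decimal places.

-4.69%

Cumulative inflation factor: 1.0436 × 1.0143 × 1.038 × 1.0664 × 1.038 × 1.068 ≈ 1.29893.
Nominal growth factor: 1.23800. Real growth factor = 1.23800 / 1.29893 ≈ 0.95309.
Total real return ≈ -4.6910%.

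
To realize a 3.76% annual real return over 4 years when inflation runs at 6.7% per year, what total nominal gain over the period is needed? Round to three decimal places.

Required annual nominal rate: (1+3.76%)(1+6.7%) − 1 = 10.71192%.
Cumulative over 4 years: (1 + 0.1071192)^4 − 1 ≈ 0.50237.

50.237%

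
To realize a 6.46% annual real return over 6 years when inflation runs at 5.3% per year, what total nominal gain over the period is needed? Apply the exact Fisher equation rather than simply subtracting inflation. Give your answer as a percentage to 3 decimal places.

98.467%

Required annual nominal rate: (1+6.46%)(1+5.3%) − 1 = 12.10238%.
Cumulative over 6 years: (1 + 0.1210238)^6 − 1 ≈ 0.98467.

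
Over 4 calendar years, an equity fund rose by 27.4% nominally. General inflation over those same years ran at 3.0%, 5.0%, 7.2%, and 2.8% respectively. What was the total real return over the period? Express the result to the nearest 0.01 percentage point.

6.89%

Cumulative inflation factor: 1.030 × 1.050 × 1.072 × 1.028 ≈ 1.19183.
Nominal growth factor: 1.27400. Real growth factor = 1.27400 / 1.19183 ≈ 1.06894.
Total real return ≈ 6.8944%.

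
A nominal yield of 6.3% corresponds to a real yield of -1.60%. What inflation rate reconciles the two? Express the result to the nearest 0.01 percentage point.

From (1+r_nom) = (1+r_real)(1+π), we get 1+π = (1 + 6.3%)/(1 − 1.60%) = 1.063/0.9840 ≈ 1.08028.
So π ≈ 8.0285%.

8.03%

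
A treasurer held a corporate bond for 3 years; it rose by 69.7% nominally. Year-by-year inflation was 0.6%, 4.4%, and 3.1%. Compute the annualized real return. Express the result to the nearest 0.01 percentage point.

Cumulative inflation factor: 1.006 × 1.044 × 1.031 ≈ 1.08282.
Nominal growth factor: 1.69700. Real growth factor = 1.69700 / 1.08282 ≈ 1.56720.
Annualized: 1.56720^(1/3) − 1 ≈ 0.16156.

16.16%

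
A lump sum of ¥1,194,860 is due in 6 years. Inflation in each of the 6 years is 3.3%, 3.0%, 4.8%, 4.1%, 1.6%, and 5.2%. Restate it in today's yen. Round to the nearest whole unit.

Price-level factor over 6 years: 1.033 × 1.030 × 1.048 × 1.041 × 1.016 × 1.052 ≈ 1.2406777854.
Purchasing power today: ¥1,194,860 divided by that factor.

¥963,070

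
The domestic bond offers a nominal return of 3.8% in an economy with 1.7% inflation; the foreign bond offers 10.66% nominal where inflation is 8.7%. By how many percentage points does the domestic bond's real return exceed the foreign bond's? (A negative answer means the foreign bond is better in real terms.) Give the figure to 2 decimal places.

The domestic bond real return: 1.038/1.017 − 1 = 2.065%.
The foreign bond real return: 1.1066/1.087 − 1 = 1.803%.
Difference: 2.065 − 1.803 = 0.262 pp.

0.26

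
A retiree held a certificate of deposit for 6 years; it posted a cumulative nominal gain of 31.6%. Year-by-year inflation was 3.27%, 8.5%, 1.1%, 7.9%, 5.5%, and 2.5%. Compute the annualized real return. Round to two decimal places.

Cumulative inflation factor: 1.0327 × 1.085 × 1.011 × 1.079 × 1.055 × 1.025 ≈ 1.32176.
Nominal growth factor: 1.31600. Real growth factor = 1.31600 / 1.32176 ≈ 0.99564.
Annualized: 0.99564^(1/6) − 1 ≈ -0.00073.

-0.07%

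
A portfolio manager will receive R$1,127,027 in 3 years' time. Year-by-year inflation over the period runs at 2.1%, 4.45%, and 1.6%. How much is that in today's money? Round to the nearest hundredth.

R$1,040,175.03

Price-level factor over 3 years: 1.021 × 1.0445 × 1.016 = 1.083497452.
Purchasing power today: R$1,127,027 divided by that factor.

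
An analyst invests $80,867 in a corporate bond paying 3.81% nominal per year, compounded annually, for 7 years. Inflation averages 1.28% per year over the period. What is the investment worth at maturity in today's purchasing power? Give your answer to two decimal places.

Nominal value at maturity: $80,867 × (1 + 3.81%)^7 ≈ $105,062.00.
Price-level factor over 7 years: (1 + 1.28%)^7 ≈ 1.0931149871.
Dividing the nominal maturity value by the price-level factor gives the value in today's money.

$96,112.49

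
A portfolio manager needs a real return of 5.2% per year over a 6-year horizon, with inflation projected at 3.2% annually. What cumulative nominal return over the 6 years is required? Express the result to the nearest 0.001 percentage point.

63.747%

Required annual nominal rate: (1+5.2%)(1+3.2%) − 1 = 8.5664%.
Cumulative over 6 years: (1 + 0.085664)^6 − 1 ≈ 0.63747.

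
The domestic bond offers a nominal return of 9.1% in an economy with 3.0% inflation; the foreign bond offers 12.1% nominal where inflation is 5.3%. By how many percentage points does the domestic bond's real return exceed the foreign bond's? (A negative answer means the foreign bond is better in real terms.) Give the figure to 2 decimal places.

-0.54

The domestic bond real return: 1.091/1.030 − 1 = 5.922%.
The foreign bond real return: 1.121/1.053 − 1 = 6.458%.
Difference: 5.922 − 6.458 = -0.536 pp.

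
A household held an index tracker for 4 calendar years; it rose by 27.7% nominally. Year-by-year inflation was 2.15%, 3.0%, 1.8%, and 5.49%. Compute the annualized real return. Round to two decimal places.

3.11%

Cumulative inflation factor: 1.0215 × 1.030 × 1.018 × 1.0549 ≈ 1.12989.
Nominal growth factor: 1.27700. Real growth factor = 1.27700 / 1.12989 ≈ 1.13020.
Annualized: 1.13020^(1/4) − 1 ≈ 0.03107.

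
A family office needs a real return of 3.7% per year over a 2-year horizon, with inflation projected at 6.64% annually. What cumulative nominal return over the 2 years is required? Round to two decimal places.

Required annual nominal rate: (1+3.7%)(1+6.64%) − 1 = 10.58568%.
Cumulative over 2 years: (1 + 0.1058568)^2 − 1 ≈ 0.22292.

22.29%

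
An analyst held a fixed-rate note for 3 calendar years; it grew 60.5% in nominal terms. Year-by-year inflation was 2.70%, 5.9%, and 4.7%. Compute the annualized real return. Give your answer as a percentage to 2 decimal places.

Cumulative inflation factor: 1.0270 × 1.059 × 1.047 ≈ 1.13871.
Nominal growth factor: 1.60500. Real growth factor = 1.60500 / 1.13871 ≈ 1.40949.
Annualized: 1.40949^(1/3) − 1 ≈ 0.12121.

12.12%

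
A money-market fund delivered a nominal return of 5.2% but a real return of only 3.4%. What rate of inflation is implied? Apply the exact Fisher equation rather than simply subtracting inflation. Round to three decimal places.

From (1+r_nom) = (1+r_real)(1+π), we get 1+π = (1 + 5.2%)/(1 + 3.4%) = 1.052/1.034 ≈ 1.01741.
So π ≈ 1.7408%.

1.741%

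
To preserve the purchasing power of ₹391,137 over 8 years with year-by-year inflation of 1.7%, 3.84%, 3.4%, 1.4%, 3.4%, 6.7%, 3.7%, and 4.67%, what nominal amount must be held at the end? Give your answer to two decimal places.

Cumulative price-level factor: 1.017 × 1.0384 × 1.034 × 1.014 × 1.034 × 1.067 × 1.037 × 1.0467 ≈ 1.3259589066.
The nominal amount required is ₹391,137 scaled up by that factor.

₹518,631.59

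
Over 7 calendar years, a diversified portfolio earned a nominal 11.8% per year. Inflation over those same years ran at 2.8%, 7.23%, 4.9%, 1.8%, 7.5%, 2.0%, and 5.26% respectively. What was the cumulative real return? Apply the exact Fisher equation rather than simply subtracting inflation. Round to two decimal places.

60.69%

Cumulative inflation factor: 1.028 × 1.0723 × 1.049 × 1.018 × 1.075 × 1.020 × 1.0526 ≈ 1.35864.
Nominal growth factor: 2.18320. Real growth factor = 2.18320 / 1.35864 ≈ 1.60690.
Total real return ≈ 60.6897%.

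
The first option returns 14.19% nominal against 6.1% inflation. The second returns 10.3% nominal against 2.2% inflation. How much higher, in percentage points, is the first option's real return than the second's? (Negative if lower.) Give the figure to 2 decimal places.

-0.30

The first option real return: 1.1419/1.061 − 1 = 7.625%.
The second real return: 1.103/1.022 − 1 = 7.926%.
Difference: 7.625 − 7.926 = -0.301 pp.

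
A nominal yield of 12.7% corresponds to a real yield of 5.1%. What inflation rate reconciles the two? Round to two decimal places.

7.23%

From (1+r_nom) = (1+r_real)(1+π), we get 1+π = (1 + 12.7%)/(1 + 5.1%) = 1.127/1.051 ≈ 1.07231.
So π ≈ 7.2312%.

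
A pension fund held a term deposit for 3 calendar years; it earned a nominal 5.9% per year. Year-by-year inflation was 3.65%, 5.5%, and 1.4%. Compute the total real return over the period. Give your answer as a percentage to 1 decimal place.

7.1%

Cumulative inflation factor: 1.0365 × 1.055 × 1.014 ≈ 1.10882.
Nominal growth factor: 1.18765. Real growth factor = 1.18765 / 1.10882 ≈ 1.07110.
Total real return ≈ 7.1095%.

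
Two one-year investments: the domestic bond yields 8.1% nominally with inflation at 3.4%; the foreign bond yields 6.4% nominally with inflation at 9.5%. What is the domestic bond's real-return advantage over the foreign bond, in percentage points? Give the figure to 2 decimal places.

The domestic bond real return: 1.081/1.034 − 1 = 4.545%.
The foreign bond real return: 1.064/1.095 − 1 = -2.831%.
Difference: 4.545 − (-2.831) = 7.376 pp.

7.38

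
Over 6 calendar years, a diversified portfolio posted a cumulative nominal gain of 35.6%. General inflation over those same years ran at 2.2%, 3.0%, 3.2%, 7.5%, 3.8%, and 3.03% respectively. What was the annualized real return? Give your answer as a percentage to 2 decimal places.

1.38%

Cumulative inflation factor: 1.022 × 1.030 × 1.032 × 1.075 × 1.038 × 1.0303 ≈ 1.24893.
Nominal growth factor: 1.35600. Real growth factor = 1.35600 / 1.24893 ≈ 1.08573.
Annualized: 1.08573^(1/6) − 1 ≈ 0.01380.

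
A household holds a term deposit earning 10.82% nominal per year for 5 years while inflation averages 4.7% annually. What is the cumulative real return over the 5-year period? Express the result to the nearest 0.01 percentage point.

32.85%

The annual real rate is (1+10.82%)/(1+4.7%) − 1 = 5.8453%.
Compounded over 5 years: (1 + 0.058453)^5 − 1 ≈ 0.32849.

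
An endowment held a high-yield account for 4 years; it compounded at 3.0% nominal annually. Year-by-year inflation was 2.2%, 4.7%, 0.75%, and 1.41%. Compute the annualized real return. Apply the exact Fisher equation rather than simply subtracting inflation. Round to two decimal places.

Cumulative inflation factor: 1.022 × 1.047 × 1.0075 × 1.0141 ≈ 1.09326.
Nominal growth factor: 1.12551. Real growth factor = 1.12551 / 1.09326 ≈ 1.02950.
Annualized: 1.02950^(1/4) − 1 ≈ 0.00729.

0.73%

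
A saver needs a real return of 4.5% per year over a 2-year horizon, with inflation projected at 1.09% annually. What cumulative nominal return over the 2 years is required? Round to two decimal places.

Required annual nominal rate: (1+4.5%)(1+1.09%) − 1 = 5.63905%.
Cumulative over 2 years: (1 + 0.0563905)^2 − 1 ≈ 0.11596.

11.60%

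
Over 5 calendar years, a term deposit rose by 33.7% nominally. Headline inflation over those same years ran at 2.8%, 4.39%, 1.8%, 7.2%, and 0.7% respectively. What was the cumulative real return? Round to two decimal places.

13.37%

Cumulative inflation factor: 1.028 × 1.0439 × 1.018 × 1.072 × 1.007 ≈ 1.17930.
Nominal growth factor: 1.33700. Real growth factor = 1.33700 / 1.17930 ≈ 1.13372.
Total real return ≈ 13.3724%.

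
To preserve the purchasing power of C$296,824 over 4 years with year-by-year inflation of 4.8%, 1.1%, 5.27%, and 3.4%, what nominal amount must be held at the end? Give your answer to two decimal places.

C$342,323.42

Cumulative price-level factor: 1.048 × 1.011 × 1.0527 × 1.034 ≈ 1.1532875399.
The nominal amount required is C$296,824 scaled up by that factor.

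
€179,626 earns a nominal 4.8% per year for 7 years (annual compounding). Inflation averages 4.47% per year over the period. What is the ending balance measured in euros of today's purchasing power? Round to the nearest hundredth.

Nominal value at maturity: €179,626 × (1 + 4.8%)^7 ≈ €249,400.99.
Price-level factor over 7 years: (1 + 4.47%)^7 ≈ 1.3581294384.
The maturity value deflated by that factor is the answer in today's purchasing power.

€183,635.66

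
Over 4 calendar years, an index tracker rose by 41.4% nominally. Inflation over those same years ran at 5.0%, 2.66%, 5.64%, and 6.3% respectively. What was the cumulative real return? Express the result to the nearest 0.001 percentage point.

Cumulative inflation factor: 1.050 × 1.0266 × 1.0564 × 1.063 ≈ 1.21046.
Nominal growth factor: 1.41400. Real growth factor = 1.41400 / 1.21046 ≈ 1.16815.
Total real return ≈ 16.8146%.

16.815%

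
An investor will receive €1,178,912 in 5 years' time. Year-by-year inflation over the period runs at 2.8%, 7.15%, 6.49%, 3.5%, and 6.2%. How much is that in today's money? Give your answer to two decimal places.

€914,370.92

Price-level factor over 5 years: 1.028 × 1.0715 × 1.0649 × 1.035 × 1.062 ≈ 1.2893148465.
Purchasing power today: €1,178,912 divided by that factor.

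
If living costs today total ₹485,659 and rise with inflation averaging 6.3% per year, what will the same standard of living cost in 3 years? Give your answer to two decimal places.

₹583,352.73

Cumulative price-level factor: (1+6.3%)^3 = 1.201157047.
Multiplying ₹485,659 by the price-level factor gives the future nominal sum.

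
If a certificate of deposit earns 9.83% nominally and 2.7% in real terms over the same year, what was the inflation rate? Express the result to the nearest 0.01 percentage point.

6.94%

From (1+r_nom) = (1+r_real)(1+π), we get 1+π = (1 + 9.83%)/(1 + 2.7%) = 1.0983/1.027 ≈ 1.06943.
So π ≈ 6.9426%.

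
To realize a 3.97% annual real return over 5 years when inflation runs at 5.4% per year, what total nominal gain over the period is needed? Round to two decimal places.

58.03%

Required annual nominal rate: (1+3.97%)(1+5.4%) − 1 = 9.58438%.
Cumulative over 5 years: (1 + 0.0958438)^5 − 1 ≈ 0.58031.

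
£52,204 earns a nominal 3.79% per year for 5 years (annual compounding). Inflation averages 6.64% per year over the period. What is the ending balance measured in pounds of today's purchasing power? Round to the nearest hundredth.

Nominal value at maturity: £52,204 × (1 + 3.79%)^5 ≈ £62,875.48.
Price-level factor over 5 years: (1 + 6.64%)^5 ≈ 1.3791156348.
The maturity value deflated by that factor is the answer in today's purchasing power.

£45,591.16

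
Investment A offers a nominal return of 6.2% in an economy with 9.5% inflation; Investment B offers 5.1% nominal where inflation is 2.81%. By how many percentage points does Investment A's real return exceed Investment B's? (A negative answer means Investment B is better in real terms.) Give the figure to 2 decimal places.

Investment A real return: 1.062/1.095 − 1 = -3.014%.
Investment B real return: 1.051/1.0281 − 1 = 2.227%.
Difference: -3.014 − 2.227 = -5.241 pp.

-5.24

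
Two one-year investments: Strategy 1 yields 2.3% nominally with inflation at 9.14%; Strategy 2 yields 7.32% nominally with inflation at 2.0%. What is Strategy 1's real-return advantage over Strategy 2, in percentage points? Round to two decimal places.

-11.48

Strategy 1 real return: 1.023/1.0914 − 1 = -6.267%.
Strategy 2 real return: 1.0732/1.020 − 1 = 5.216%.
Difference: -6.267 − 5.216 = -11.483 pp.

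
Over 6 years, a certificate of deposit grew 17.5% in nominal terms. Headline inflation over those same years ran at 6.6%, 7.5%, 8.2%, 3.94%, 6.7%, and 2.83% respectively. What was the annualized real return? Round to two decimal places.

Cumulative inflation factor: 1.066 × 1.075 × 1.082 × 1.0394 × 1.067 × 1.0283 ≈ 1.41403.
Nominal growth factor: 1.17500. Real growth factor = 1.17500 / 1.41403 ≈ 0.83096.
Annualized: 0.83096^(1/6) − 1 ≈ -0.03039.

-3.04%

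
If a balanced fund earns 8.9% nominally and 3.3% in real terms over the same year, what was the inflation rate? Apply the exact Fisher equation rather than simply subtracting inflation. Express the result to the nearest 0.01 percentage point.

From (1+r_nom) = (1+r_real)(1+π), we get 1+π = (1 + 8.9%)/(1 + 3.3%) = 1.089/1.033 ≈ 1.05421.
So π ≈ 5.4211%.

5.42%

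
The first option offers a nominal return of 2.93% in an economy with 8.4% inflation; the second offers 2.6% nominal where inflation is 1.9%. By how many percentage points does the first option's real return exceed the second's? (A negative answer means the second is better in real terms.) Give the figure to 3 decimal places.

The first option real return: 1.0293/1.084 − 1 = -5.0461%.
The second real return: 1.026/1.019 − 1 = 0.6869%.
Difference: -5.0461 − 0.6869 = -5.7330 pp.

-5.733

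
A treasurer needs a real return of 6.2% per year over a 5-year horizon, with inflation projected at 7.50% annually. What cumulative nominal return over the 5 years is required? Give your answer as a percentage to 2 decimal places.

93.94%

Required annual nominal rate: (1+6.2%)(1+7.50%) − 1 = 14.165%.
Cumulative over 5 years: (1 + 0.14165)^5 − 1 ≈ 0.93939.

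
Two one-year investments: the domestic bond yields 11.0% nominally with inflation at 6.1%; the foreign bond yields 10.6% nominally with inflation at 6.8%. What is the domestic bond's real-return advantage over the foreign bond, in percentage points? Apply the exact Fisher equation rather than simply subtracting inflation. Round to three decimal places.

The domestic bond real return: 1.110/1.061 − 1 = 4.6183%.
The foreign bond real return: 1.106/1.068 − 1 = 3.5581%.
Difference: 4.6183 − 3.5581 = 1.0602 pp.

1.060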